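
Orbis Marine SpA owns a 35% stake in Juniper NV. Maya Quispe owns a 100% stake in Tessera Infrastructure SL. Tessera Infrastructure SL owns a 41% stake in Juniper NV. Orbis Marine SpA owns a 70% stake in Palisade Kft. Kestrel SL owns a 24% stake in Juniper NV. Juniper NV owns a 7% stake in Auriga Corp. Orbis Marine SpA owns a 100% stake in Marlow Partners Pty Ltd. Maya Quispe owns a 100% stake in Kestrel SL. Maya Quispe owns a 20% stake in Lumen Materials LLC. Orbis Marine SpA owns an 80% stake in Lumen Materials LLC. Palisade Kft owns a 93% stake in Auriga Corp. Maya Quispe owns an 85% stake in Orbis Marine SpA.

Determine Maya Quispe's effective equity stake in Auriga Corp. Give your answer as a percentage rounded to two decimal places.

Maya reaches Auriga along 4 paths.
Via Orbis → Palisade: 85% × 70% × 93% = 55.335%.
Via Tessera → Juniper: 100% × 41% × 7% = 2.87%.
Via Orbis → Juniper: 85% × 35% × 7% = 2.0825%.
Via Kestrel → Juniper: 100% × 24% × 7% = 1.68%.
Total: 55.335% + 2.87% + 2.0825% + 1.68% = 61.9675%.
Rounded: 61.97%.

61.97%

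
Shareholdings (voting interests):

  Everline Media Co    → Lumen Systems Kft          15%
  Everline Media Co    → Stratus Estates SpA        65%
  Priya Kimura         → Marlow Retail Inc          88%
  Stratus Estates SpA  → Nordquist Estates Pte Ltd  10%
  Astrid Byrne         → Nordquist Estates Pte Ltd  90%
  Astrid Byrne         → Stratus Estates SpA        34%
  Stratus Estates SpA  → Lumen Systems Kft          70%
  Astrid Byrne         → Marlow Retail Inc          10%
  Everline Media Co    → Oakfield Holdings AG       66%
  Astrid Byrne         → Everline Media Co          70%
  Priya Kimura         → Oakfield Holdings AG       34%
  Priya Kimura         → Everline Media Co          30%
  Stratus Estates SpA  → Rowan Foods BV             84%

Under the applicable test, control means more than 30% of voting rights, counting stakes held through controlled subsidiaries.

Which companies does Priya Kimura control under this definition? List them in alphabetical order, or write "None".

Priya holds 88% of Marlow, so Priya controls Marlow.
Priya holds 34% of Oakfield, so Priya controls Oakfield.
No other company's threshold is met.

Marlow Retail Inc, Oakfield Holdings AG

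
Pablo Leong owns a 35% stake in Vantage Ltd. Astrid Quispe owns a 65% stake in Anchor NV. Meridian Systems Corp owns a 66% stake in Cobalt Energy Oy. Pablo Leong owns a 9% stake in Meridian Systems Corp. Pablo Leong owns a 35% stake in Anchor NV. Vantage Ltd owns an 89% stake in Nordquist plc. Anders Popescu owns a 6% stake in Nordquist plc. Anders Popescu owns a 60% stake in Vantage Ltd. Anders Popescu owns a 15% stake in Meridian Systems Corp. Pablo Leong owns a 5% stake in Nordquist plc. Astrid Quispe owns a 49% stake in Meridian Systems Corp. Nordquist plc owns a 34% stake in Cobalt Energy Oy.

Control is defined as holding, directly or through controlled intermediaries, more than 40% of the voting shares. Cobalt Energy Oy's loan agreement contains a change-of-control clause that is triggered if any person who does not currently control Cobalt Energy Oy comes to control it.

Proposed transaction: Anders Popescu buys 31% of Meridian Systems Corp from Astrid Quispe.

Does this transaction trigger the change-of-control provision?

Yes

The purchase adds only to Anders's holdings (Astrid's stake shrinks), so Anders is the only person who could newly come to control Cobalt.
Anders holds 60% of Vantage, so Anders controls Vantage.
Anders and Vantage together hold 6% + 89% = 95% of Nordquist, so Anders controls Nordquist.
In Cobalt, Anders's side holds only 34%, not > 40%.
So before the transaction, Anders does not control Cobalt.
After the purchase, Anders's direct stake in Meridian rises to 15% + 31% = 46%, and Astrid's stake falls to 18%.
Anders holds 46% of Meridian, so Anders controls Meridian.
Meridian and Nordquist together hold 66% + 34% = 100% of Cobalt, so Anders controls Cobalt.
Anders did not control Cobalt before and does after, so the clause is triggered.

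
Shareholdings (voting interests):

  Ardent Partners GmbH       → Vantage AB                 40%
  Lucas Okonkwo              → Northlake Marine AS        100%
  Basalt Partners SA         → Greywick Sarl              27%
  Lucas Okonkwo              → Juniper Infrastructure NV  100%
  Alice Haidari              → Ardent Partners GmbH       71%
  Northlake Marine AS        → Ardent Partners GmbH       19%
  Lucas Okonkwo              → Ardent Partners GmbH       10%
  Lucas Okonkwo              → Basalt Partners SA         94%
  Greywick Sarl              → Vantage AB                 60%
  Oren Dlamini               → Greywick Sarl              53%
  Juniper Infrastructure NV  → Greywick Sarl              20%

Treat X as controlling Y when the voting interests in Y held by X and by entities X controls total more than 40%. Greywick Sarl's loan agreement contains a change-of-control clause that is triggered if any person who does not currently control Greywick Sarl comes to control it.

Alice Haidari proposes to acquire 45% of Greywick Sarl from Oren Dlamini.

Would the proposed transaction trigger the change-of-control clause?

Yes

The purchase adds only to Alice's holdings (Oren's stake shrinks), so Alice is the only person who could newly come to control Greywick.
Alice holds 71% of Ardent, so Alice controls Ardent.
Neither Alice nor any entity Alice controls holds any voting interest in Greywick.
So before the transaction, Alice does not control Greywick.
After the purchase, Alice holds 45% of Greywick directly, and Oren's stake falls to 8%.
Alice holds 45% of Greywick, so Alice controls Greywick.
Alice did not control Greywick before and does after, so the clause is triggered.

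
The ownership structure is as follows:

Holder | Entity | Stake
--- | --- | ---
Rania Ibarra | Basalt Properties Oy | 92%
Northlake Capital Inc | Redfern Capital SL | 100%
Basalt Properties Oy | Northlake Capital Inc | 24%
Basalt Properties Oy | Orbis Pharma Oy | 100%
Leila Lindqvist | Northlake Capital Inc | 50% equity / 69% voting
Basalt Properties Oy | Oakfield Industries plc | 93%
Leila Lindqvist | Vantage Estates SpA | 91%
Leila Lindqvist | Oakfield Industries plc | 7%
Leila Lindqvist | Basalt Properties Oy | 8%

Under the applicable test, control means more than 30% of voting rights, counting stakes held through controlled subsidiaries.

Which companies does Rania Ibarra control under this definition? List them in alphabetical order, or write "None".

Basalt Properties Oy, Oakfield Industries plc, Orbis Pharma Oy

Rania holds 92% of Basalt, so Rania controls Basalt.
Basalt holds 93% of Oakfield, so Rania controls Oakfield.
Basalt holds 100% of Orbis, so Rania controls Orbis.
No other company's threshold is met.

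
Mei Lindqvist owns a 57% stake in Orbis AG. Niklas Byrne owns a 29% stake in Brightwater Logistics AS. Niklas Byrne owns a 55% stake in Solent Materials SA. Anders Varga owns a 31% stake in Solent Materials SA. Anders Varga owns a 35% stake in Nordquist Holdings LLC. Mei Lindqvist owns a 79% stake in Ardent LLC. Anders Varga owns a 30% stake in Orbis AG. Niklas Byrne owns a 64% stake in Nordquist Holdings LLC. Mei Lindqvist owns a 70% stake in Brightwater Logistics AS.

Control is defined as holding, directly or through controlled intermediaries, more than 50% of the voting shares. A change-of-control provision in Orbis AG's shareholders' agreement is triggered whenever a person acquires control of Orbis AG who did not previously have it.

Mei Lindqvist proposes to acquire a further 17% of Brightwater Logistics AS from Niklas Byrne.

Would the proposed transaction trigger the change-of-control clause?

No

The purchase adds only to Mei's holdings (Niklas's stake shrinks), so Mei is the only person who could newly come to control Orbis.
Mei holds 57% of Orbis, so Mei controls Orbis.
So Mei already controls Orbis before the transaction.
After the purchase, Mei's direct stake in Brightwater rises to 70% + 17% = 87%, and Niklas's stake falls to 12%.
Mei controlled Orbis already, so this is not a new person acquiring control; every other person's position is unchanged or reduced.
No new person acquires control, so the clause is not triggered.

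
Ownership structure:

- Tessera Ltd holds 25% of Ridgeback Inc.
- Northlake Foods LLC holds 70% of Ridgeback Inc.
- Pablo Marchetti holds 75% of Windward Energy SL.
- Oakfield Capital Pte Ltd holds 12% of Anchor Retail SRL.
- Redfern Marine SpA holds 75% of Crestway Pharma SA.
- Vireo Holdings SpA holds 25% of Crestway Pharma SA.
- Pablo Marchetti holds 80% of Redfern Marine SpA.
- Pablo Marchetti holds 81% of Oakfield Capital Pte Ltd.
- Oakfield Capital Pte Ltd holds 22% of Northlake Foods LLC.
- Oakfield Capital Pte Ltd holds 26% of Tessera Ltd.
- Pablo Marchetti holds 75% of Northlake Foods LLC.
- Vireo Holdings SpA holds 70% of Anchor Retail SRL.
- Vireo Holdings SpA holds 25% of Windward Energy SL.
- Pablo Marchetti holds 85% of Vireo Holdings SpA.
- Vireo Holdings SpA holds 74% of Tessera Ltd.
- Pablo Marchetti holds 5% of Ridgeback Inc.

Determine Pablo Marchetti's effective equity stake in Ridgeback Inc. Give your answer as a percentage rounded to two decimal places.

90.96%

Pablo reaches Ridgeback along 5 paths.
Via Vireo → Tessera: 85% × 74% × 25% = 15.725%.
Via Oakfield → Tessera: 81% × 26% × 25% = 5.265%.
Via Northlake: 75% × 70% = 52.5%.
Via Oakfield → Northlake: 81% × 22% × 70% = 12.474%.
Direct stake: 5% = 5%.
Total: 15.725% + 5.265% + 52.5% + 12.474% + 5% = 90.964%.
Rounded: 90.96%.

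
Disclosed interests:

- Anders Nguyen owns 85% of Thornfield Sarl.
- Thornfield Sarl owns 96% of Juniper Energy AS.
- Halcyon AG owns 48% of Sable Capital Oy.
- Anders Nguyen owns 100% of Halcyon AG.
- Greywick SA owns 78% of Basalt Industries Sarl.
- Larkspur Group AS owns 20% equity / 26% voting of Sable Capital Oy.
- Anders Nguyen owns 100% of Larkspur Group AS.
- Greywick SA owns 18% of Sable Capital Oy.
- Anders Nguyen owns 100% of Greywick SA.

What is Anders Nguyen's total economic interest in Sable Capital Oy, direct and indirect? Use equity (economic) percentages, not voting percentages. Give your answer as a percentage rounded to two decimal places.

Anders reaches Sable along 3 paths.
Via Halcyon: 100% × 48% = 48%.
Via Larkspur: 100% × 20% = 20%.
Via Greywick: 100% × 18% = 18%.
Total: 48% + 20% + 18% = 86%.
Rounded: 86.00%.

86.00%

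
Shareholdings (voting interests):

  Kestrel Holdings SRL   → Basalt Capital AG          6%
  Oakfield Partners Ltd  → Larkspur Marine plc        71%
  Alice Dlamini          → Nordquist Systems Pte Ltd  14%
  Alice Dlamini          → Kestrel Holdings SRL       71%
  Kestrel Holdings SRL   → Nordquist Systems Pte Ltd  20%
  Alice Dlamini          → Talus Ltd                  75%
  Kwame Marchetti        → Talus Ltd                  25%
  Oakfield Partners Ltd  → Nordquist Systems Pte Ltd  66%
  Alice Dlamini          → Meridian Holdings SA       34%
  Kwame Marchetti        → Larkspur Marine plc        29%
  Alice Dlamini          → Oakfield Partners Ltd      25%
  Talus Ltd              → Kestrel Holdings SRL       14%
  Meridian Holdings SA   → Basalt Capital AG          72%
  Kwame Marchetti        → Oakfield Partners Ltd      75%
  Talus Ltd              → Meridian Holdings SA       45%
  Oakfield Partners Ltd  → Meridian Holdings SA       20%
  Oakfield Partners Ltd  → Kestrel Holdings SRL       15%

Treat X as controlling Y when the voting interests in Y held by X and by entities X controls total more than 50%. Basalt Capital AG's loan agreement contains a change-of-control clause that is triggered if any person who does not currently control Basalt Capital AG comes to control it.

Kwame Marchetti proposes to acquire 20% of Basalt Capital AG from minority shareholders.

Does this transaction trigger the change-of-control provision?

No

The purchase changes only Kwame's holdings, so Kwame is the only person who could newly come to control Basalt.
Kwame holds 75% of Oakfield, so Kwame controls Oakfield.
Oakfield and Kwame together hold 71% + 29% = 100% of Larkspur, so Kwame controls Larkspur.
Oakfield holds 66% of Nordquist, so Kwame controls Nordquist.
Neither Kwame nor any entity Kwame controls holds any voting interest in Basalt.
So before the transaction, Kwame does not control Basalt.
After the purchase, Kwame holds 20% of Basalt directly.
After the transaction, Kwame's side holds 20% of Basalt, not > 50%, so Kwame still does not control Basalt.
No new person acquires control, so the clause is not triggered.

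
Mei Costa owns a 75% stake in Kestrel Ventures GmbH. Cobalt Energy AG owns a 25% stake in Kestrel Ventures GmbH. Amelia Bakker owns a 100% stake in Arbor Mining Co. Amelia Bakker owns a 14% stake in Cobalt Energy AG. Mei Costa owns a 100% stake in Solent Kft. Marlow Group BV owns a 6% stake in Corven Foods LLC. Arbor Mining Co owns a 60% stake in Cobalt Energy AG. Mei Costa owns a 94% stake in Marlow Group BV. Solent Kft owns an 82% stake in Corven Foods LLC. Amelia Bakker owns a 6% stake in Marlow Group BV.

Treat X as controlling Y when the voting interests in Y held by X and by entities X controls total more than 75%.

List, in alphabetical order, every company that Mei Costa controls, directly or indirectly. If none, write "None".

Mei holds 94% of Marlow, so Mei controls Marlow.
Mei holds 100% of Solent, so Mei controls Solent.
Marlow and Solent together hold 6% + 82% = 88% of Corven, so Mei controls Corven.
No other company's threshold is met.

Corven Foods LLC, Marlow Group BV, Solent Kft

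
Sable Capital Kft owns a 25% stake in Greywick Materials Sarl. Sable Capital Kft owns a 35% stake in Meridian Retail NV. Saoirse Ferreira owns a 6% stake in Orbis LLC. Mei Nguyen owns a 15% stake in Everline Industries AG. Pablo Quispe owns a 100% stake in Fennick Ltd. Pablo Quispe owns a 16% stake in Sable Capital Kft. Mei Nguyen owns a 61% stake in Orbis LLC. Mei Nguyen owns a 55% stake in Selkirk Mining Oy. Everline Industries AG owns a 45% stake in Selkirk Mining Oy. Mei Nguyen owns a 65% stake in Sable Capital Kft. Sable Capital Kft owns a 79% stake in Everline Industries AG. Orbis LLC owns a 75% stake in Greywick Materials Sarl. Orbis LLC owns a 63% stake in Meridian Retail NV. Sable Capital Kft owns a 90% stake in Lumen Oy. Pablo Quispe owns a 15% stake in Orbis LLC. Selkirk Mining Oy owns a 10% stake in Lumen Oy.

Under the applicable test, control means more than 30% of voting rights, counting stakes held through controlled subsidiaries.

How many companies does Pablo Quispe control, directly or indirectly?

1

Pablo holds 100% of Fennick, so Pablo controls Fennick.
No other company's threshold is met.
Pablo controls 1 company.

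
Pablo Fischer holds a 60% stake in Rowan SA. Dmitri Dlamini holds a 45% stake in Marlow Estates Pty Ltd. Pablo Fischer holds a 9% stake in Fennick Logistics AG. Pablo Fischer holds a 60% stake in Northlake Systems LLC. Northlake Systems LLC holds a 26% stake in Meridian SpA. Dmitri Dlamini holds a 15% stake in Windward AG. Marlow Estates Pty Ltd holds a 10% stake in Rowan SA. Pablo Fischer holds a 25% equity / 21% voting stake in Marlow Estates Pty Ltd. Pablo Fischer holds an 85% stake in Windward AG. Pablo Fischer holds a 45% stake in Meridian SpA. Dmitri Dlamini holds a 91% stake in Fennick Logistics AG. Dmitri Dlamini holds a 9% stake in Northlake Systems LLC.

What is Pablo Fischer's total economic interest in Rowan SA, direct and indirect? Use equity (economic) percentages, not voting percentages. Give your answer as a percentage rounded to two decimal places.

62.50%

Pablo reaches Rowan along 2 paths.
Direct stake: 60% = 60%.
Via Marlow: 25% × 10% = 2.5%.
Total: 60% + 2.5% = 62.5%.
Rounded: 62.50%.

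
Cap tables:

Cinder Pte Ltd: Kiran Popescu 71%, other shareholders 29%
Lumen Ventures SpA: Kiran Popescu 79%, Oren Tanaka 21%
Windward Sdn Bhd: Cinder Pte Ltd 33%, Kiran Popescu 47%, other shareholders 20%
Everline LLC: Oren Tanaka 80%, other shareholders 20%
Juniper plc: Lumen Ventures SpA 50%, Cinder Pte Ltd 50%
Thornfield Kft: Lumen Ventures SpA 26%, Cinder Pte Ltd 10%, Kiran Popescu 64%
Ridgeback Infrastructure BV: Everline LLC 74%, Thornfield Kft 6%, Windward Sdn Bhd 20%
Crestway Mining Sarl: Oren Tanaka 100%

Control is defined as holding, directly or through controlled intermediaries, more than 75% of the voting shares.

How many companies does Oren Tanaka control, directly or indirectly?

Oren holds 80% of Everline, so Oren controls Everline.
Oren holds 100% of Crestway, so Oren controls Crestway.
No other company's threshold is met.
Oren controls 2 companies.

2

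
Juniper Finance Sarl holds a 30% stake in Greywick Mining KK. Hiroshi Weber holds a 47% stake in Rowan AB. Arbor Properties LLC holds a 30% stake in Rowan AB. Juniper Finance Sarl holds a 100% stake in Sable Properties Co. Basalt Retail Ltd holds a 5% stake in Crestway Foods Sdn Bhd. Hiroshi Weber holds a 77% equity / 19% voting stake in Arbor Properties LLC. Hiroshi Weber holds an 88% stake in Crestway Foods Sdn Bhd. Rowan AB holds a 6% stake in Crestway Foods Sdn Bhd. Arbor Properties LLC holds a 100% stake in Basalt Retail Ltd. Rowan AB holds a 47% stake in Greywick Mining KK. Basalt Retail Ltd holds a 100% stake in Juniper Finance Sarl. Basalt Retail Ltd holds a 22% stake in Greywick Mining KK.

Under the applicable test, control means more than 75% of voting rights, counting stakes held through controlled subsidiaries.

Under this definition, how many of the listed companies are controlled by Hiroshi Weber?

1

Hiroshi holds 88% of Crestway, so Hiroshi controls Crestway.
No other company's threshold is met.
Hiroshi controls 1 company.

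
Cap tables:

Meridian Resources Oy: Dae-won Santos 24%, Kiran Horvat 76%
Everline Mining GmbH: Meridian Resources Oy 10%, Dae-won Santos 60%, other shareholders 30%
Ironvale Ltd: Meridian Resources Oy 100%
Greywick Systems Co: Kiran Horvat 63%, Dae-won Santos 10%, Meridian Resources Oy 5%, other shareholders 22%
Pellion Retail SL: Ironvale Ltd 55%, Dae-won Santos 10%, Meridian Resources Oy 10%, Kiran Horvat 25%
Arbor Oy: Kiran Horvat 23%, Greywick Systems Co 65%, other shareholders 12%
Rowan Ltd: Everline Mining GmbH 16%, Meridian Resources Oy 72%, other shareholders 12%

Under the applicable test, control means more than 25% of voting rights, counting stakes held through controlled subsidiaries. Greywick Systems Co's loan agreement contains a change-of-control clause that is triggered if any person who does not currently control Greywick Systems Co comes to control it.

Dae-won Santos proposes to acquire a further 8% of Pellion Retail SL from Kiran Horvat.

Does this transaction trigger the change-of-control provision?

The purchase adds only to Dae-won's holdings (Kiran's stake shrinks), so Dae-won is the only person who could newly come to control Greywick.
Dae-won holds 60% of Everline, so Dae-won controls Everline.
In Greywick, Dae-won's side holds only 10%, not > 25%.
So before the transaction, Dae-won does not control Greywick.
After the purchase, Dae-won's direct stake in Pellion rises to 10% + 8% = 18%, and Kiran's stake falls to 17%.
Dae-won's side now holds 18% of Pellion, not > 25%, so Dae-won still does not control Pellion.
After the transaction, Dae-won's side holds 10% of Greywick, not > 25%, so Dae-won still does not control Greywick.
No new person acquires control, so the clause is not triggered.

No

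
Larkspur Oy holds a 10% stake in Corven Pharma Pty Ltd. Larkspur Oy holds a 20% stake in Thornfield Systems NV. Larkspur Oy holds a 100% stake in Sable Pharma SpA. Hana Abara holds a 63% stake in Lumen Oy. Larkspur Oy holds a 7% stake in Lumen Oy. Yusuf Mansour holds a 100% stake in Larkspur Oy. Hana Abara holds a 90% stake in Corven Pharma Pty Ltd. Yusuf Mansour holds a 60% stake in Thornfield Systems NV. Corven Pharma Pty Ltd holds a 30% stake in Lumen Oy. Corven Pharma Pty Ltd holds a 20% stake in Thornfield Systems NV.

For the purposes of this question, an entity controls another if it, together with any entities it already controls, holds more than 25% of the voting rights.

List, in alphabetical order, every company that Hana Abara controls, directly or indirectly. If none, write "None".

Hana holds 90% of Corven, so Hana controls Corven.
Hana and Corven together hold 63% + 30% = 93% of Lumen, so Hana controls Lumen.
No other company's threshold is met.

Corven Pharma Pty Ltd, Lumen Oy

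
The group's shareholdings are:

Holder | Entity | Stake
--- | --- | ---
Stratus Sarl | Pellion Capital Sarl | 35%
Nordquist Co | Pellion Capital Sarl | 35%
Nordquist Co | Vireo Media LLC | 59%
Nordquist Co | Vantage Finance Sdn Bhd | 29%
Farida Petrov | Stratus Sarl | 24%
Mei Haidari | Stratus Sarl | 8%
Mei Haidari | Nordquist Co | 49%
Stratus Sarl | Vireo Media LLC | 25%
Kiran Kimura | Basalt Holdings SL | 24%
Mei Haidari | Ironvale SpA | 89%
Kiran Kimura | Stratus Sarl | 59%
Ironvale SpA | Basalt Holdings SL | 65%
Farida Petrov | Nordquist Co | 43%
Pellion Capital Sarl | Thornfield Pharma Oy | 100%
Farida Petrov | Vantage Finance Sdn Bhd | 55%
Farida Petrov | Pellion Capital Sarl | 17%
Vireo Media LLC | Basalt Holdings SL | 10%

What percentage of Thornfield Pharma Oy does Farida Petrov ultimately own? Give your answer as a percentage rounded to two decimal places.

40.45%

Farida reaches Thornfield along 3 paths.
Via Nordquist → Pellion: 43% × 35% × 100% = 15.05%.
Via Stratus → Pellion: 24% × 35% × 100% = 8.4%.
Via Pellion: 17% × 100% = 17%.
Total: 15.05% + 8.4% + 17% = 40.45%.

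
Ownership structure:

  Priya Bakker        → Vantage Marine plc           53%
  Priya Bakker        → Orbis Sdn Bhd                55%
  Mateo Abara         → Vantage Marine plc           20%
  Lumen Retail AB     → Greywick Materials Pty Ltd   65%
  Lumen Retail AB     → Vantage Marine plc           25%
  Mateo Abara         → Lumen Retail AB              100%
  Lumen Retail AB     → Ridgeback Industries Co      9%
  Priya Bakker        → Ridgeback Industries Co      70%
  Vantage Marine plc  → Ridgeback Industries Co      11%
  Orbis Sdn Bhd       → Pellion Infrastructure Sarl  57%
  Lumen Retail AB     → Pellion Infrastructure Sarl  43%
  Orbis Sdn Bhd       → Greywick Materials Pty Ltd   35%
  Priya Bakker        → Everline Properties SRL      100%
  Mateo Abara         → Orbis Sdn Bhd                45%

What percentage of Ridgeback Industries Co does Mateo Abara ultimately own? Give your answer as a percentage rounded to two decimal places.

13.95%

Mateo reaches Ridgeback along 3 paths.
Via Lumen: 100% × 9% = 9%.
Via Lumen → Vantage: 100% × 25% × 11% = 2.75%.
Via Vantage: 20% × 11% = 2.2%.
Total: 9% + 2.75% + 2.2% = 13.95%.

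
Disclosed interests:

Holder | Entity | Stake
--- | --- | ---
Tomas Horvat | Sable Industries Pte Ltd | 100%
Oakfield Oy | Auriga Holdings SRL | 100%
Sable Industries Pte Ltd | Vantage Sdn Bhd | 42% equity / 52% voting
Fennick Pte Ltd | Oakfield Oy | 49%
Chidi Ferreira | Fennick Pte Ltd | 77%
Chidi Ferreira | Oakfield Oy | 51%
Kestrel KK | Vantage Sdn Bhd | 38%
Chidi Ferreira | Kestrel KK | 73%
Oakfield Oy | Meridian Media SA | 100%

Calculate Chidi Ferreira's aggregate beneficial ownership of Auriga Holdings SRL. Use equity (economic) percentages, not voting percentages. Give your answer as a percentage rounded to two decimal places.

88.73%

Chidi reaches Auriga along 2 paths.
Via Oakfield: 51% × 100% = 51%.
Via Fennick → Oakfield: 77% × 49% × 100% = 37.73%.
Total: 51% + 37.73% = 88.73%.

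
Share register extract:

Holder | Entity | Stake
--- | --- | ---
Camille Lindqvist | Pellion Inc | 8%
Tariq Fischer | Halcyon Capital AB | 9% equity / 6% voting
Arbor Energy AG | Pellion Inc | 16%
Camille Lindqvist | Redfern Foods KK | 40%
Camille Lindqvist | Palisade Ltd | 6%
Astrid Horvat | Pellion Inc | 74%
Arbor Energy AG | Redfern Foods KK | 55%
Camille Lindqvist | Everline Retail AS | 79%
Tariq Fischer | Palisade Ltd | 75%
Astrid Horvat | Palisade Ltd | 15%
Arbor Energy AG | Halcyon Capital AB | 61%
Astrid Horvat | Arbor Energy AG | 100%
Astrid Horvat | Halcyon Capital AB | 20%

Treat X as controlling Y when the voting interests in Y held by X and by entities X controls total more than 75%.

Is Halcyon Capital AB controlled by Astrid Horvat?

Yes

Astrid holds 100% of Arbor, so Astrid controls Arbor.
Astrid and Arbor together hold 20% + 61% = 81% of Halcyon, so Astrid controls Halcyon.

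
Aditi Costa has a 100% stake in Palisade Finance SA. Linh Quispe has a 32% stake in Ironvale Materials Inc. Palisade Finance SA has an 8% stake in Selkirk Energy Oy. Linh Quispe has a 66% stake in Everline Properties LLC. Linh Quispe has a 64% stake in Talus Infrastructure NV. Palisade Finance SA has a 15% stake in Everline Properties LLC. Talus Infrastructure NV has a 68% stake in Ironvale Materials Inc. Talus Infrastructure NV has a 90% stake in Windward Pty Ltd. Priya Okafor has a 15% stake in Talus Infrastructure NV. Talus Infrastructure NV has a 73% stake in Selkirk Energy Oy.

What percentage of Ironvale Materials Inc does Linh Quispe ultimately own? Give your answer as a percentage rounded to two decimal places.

75.52%

Linh reaches Ironvale along 2 paths.
Direct stake: 32% = 32%.
Via Talus: 64% × 68% = 43.52%.
Total: 32% + 43.52% = 75.52%.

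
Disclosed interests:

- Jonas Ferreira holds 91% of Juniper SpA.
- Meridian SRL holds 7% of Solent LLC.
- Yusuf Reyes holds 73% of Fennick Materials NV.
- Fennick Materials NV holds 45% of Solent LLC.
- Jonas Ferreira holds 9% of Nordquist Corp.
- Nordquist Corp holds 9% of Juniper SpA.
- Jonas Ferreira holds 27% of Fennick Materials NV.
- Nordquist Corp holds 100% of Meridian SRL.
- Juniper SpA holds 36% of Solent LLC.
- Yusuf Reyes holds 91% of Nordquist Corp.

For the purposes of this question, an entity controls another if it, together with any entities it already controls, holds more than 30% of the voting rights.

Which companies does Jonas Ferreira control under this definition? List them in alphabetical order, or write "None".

Jonas holds 91% of Juniper, so Jonas controls Juniper.
Juniper holds 36% of Solent, so Jonas controls Solent.
No other company's threshold is met.

Juniper SpA, Solent LLC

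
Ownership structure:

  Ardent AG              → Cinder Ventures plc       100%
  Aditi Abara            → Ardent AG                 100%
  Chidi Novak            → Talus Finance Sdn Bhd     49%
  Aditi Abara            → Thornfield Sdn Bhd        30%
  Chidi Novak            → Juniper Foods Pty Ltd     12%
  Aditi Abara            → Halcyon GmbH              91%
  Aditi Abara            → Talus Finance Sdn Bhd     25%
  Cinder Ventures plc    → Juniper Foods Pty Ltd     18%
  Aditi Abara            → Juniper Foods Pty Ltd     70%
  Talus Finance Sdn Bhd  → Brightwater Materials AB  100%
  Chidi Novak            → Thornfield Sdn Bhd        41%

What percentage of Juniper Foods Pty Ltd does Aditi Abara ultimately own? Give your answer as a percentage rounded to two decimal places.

88.00%

Aditi reaches Juniper along 2 paths.
Via Ardent → Cinder: 100% × 100% × 18% = 18%.
Direct stake: 70% = 70%.
Total: 18% + 70% = 88%.
Rounded: 88.00%.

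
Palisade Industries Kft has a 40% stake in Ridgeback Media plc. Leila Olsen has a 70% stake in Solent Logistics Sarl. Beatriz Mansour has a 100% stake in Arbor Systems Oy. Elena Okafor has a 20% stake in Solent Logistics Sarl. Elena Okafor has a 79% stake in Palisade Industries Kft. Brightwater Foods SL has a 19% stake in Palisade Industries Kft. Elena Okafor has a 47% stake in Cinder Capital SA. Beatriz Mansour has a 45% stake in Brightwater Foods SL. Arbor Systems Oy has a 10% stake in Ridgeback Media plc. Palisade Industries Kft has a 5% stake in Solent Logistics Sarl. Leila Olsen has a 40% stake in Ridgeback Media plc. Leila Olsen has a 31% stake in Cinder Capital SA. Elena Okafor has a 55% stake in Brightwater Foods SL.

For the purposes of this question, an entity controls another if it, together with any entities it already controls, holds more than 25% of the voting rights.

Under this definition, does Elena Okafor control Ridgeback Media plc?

Elena holds 55% of Brightwater, so Elena controls Brightwater.
Elena and Brightwater together hold 79% + 19% = 98% of Palisade, so Elena controls Palisade.
Palisade holds 40% of Ridgeback, so Elena controls Ridgeback.

Yes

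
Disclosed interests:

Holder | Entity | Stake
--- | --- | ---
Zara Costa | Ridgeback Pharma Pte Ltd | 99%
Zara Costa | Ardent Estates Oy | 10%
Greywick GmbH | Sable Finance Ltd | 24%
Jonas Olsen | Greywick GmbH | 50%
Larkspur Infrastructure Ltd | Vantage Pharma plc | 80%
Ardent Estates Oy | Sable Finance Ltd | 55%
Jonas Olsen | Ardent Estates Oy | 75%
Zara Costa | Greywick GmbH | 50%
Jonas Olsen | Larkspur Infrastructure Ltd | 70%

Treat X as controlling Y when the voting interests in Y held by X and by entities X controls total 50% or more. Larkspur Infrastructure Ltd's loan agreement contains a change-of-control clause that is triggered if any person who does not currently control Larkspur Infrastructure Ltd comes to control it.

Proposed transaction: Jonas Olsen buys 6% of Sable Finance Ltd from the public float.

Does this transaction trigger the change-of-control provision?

No

The purchase changes only Jonas's holdings, so Jonas is the only person who could newly come to control Larkspur.
Jonas holds 70% of Larkspur, so Jonas controls Larkspur.
So Jonas already controls Larkspur before the transaction.
After the purchase, Jonas holds 6% of Sable directly.
Jonas controlled Larkspur already, so this is not a new person acquiring control; every other person's position is unchanged or reduced.
No new person acquires control, so the clause is not triggered.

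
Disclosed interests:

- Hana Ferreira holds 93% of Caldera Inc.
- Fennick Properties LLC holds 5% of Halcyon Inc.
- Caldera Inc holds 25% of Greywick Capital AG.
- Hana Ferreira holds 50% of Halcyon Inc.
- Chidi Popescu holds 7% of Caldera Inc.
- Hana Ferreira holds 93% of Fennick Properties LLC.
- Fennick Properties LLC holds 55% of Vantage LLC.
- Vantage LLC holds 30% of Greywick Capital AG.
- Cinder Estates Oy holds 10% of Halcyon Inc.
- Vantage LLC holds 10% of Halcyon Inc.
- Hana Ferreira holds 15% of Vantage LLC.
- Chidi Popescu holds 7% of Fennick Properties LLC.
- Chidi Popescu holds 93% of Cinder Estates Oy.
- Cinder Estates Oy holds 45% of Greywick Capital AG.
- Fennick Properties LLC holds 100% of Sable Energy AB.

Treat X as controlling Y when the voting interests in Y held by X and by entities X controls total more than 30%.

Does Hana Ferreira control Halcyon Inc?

Hana holds 93% of Fennick, so Hana controls Fennick.
Hana and Fennick together hold 15% + 55% = 70% of Vantage, so Hana controls Vantage.
Hana and Vantage and Fennick together hold 50% + 10% + 5% = 65% of Halcyon, so Hana controls Halcyon.

Yes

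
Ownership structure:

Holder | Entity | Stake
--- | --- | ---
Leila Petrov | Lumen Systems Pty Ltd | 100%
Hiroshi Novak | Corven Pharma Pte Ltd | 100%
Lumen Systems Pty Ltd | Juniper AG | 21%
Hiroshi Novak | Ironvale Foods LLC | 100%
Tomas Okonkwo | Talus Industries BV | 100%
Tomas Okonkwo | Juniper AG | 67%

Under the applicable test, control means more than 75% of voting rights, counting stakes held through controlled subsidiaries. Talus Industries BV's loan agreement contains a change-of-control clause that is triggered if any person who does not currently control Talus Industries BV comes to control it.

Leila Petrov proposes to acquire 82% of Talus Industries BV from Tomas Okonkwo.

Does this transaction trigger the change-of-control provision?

The purchase adds only to Leila's holdings (Tomas's stake shrinks), so Leila is the only person who could newly come to control Talus.
Leila holds 100% of Lumen, so Leila controls Lumen.
Neither Leila nor any entity Leila controls holds any voting interest in Talus.
So before the transaction, Leila does not control Talus.
After the purchase, Leila holds 82% of Talus directly, and Tomas's stake falls to 18%.
Leila holds 82% of Talus, so Leila controls Talus.
Leila did not control Talus before and does after, so the clause is triggered.

Yes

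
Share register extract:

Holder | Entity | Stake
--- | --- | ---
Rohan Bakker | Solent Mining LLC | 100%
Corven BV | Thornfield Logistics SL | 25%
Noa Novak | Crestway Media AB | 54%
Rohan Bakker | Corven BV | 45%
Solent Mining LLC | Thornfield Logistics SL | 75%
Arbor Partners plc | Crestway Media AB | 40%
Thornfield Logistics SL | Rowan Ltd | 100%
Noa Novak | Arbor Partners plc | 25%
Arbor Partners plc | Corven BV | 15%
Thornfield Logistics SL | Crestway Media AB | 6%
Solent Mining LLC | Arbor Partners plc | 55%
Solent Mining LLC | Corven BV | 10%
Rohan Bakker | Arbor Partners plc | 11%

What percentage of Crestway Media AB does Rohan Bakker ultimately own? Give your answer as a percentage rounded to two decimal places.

31.87%

Rohan reaches Crestway along 7 paths.
Via Solent → Arbor: 100% × 55% × 40% = 22%.
Via Arbor: 11% × 40% = 4.4%.
Via Solent → Corven → Thornfield: 100% × 10% × 25% × 6% = 0.15%.
Via Solent → Arbor → Corven → Thornfield: 100% × 55% × 15% × 25% × 6% = 0.12375%.
Via Arbor → Corven → Thornfield: 11% × 15% × 25% × 6% = 0.02475%.
Via Corven → Thornfield: 45% × 25% × 6% = 0.675%.
Via Solent → Thornfield: 100% × 75% × 6% = 4.5%.
Total: 22% + 4.4% + 0.15% + 0.12375% + 0.02475% + 0.675% + 4.5% = 31.8735%.
Rounded: 31.87%.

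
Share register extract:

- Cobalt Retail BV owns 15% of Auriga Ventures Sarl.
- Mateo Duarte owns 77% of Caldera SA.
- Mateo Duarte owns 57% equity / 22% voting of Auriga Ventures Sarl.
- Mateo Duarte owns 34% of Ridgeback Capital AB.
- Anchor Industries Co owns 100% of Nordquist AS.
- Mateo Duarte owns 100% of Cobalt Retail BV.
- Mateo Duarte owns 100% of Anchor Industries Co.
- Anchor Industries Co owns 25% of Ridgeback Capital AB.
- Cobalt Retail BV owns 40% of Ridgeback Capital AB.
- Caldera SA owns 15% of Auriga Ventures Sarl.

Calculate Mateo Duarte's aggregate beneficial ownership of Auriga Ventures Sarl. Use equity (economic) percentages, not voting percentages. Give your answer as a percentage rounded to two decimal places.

Mateo reaches Auriga along 3 paths.
Via Caldera: 77% × 15% = 11.55%.
Via Cobalt: 100% × 15% = 15%.
Direct stake: 57% = 57%.
Total: 11.55% + 15% + 57% = 83.55%.

83.55%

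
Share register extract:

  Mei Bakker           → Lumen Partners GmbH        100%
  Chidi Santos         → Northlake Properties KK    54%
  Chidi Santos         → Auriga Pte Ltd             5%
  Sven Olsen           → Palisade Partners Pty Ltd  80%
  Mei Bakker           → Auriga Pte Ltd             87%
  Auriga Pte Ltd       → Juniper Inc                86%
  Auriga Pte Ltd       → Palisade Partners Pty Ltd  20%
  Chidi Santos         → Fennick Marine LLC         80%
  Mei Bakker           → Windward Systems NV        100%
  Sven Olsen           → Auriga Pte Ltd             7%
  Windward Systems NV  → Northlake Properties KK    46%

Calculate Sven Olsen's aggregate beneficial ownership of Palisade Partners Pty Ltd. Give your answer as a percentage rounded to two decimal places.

Sven reaches Palisade along 2 paths.
Direct stake: 80% = 80%.
Via Auriga: 7% × 20% = 1.4%.
Total: 80% + 1.4% = 81.4%.
Rounded: 81.40%.

81.40%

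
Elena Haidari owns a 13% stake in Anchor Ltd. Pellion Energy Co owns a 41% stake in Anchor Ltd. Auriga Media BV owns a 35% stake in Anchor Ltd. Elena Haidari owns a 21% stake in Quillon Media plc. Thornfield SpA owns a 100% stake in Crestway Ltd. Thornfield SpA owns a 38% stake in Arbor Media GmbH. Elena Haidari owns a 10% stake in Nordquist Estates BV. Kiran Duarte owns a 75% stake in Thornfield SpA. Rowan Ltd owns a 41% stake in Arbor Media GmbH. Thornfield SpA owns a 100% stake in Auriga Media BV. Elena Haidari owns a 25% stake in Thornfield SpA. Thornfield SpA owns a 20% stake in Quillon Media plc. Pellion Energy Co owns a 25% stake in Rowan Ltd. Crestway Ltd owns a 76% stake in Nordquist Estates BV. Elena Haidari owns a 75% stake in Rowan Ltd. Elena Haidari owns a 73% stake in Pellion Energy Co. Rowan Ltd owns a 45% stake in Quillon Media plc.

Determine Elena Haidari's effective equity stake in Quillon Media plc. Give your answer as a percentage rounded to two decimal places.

Elena reaches Quillon along 4 paths.
Via Thornfield: 25% × 20% = 5%.
Direct stake: 21% = 21%.
Via Rowan: 75% × 45% = 33.75%.
Via Pellion → Rowan: 73% × 25% × 45% = 8.2125%.
Total: 5% + 21% + 33.75% + 8.2125% = 67.9625%.
Rounded: 67.96%.

67.96%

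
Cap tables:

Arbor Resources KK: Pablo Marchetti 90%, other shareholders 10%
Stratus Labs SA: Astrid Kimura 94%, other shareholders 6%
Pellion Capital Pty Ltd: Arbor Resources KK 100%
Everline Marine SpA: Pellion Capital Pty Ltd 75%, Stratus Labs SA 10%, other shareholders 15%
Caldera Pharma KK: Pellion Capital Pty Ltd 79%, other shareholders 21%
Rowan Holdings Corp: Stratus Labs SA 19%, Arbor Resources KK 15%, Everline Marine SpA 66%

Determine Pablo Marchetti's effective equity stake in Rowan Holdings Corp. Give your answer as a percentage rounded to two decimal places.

Pablo reaches Rowan along 2 paths.
Via Arbor: 90% × 15% = 13.5%.
Via Arbor → Pellion → Everline: 90% × 100% × 75% × 66% = 44.55%.
Total: 13.5% + 44.55% = 58.05%.

58.05%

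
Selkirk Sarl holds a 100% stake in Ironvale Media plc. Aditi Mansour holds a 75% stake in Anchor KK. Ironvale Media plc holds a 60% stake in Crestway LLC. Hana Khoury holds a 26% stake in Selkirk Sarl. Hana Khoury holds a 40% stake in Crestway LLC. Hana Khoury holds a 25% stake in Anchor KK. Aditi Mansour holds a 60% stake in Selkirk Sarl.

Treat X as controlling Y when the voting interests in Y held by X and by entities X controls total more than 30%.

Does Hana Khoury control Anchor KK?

Hana holds 40% of Crestway, so Hana controls Crestway.
In Anchor, Hana's side holds only 25%, not > 30%.
So Hana does not control Anchor.

No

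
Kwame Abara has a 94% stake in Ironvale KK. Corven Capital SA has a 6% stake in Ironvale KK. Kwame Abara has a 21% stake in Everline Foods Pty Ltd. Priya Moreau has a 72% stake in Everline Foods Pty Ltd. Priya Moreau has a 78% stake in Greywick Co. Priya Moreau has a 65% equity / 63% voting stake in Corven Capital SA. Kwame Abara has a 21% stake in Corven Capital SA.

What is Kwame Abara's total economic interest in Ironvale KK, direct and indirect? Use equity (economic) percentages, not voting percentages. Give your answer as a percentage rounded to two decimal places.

Kwame reaches Ironvale along 2 paths.
Via Corven: 21% × 6% = 1.26%.
Direct stake: 94% = 94%.
Total: 1.26% + 94% = 95.26%.

95.26%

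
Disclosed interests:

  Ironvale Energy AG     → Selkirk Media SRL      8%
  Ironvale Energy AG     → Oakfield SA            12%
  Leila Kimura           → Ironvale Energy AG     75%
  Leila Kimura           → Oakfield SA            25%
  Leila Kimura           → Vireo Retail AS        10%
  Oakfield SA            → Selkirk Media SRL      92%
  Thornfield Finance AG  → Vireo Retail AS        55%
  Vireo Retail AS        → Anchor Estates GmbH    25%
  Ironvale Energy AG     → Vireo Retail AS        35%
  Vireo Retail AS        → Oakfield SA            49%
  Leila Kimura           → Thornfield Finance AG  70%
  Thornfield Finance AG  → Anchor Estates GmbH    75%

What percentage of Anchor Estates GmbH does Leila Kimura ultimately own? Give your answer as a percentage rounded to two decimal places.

Leila reaches Anchor along 4 paths.
Via Ironvale → Vireo: 75% × 35% × 25% = 6.5625%.
Via Vireo: 10% × 25% = 2.5%.
Via Thornfield → Vireo: 70% × 55% × 25% = 9.625%.
Via Thornfield: 70% × 75% = 52.5%.
Total: 6.5625% + 2.5% + 9.625% + 52.5% = 71.1875%.
Rounded: 71.19%.

71.19%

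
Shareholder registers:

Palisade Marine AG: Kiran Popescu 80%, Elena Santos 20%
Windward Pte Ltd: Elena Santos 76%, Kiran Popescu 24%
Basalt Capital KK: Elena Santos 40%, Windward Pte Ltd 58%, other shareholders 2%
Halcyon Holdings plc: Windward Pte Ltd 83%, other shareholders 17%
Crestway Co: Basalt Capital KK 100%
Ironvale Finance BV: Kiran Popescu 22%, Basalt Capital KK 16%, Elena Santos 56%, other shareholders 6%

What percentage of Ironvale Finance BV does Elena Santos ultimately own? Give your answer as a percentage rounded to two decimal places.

Elena reaches Ironvale along 3 paths.
Via Basalt: 40% × 16% = 6.4%.
Via Windward → Basalt: 76% × 58% × 16% = 7.0528%.
Direct stake: 56% = 56%.
Total: 6.4% + 7.0528% + 56% = 69.4528%.
Rounded: 69.45%.

69.45%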